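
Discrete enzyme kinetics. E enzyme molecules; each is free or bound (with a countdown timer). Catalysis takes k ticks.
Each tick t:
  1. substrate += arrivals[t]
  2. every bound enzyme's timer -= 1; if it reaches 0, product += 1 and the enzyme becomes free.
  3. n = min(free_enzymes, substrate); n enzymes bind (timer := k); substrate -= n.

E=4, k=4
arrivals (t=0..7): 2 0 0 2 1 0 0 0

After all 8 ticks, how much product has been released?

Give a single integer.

Answer: 4

Derivation:
t=0: arr=2 -> substrate=0 bound=2 product=0
t=1: arr=0 -> substrate=0 bound=2 product=0
t=2: arr=0 -> substrate=0 bound=2 product=0
t=3: arr=2 -> substrate=0 bound=4 product=0
t=4: arr=1 -> substrate=0 bound=3 product=2
t=5: arr=0 -> substrate=0 bound=3 product=2
t=6: arr=0 -> substrate=0 bound=3 product=2
t=7: arr=0 -> substrate=0 bound=1 product=4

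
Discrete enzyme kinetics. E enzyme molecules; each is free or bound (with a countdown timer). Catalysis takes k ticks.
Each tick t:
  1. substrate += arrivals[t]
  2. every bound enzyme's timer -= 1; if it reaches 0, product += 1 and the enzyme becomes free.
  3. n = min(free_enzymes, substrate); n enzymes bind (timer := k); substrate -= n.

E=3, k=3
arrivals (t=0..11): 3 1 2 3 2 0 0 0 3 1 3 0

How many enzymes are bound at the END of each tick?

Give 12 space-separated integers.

t=0: arr=3 -> substrate=0 bound=3 product=0
t=1: arr=1 -> substrate=1 bound=3 product=0
t=2: arr=2 -> substrate=3 bound=3 product=0
t=3: arr=3 -> substrate=3 bound=3 product=3
t=4: arr=2 -> substrate=5 bound=3 product=3
t=5: arr=0 -> substrate=5 bound=3 product=3
t=6: arr=0 -> substrate=2 bound=3 product=6
t=7: arr=0 -> substrate=2 bound=3 product=6
t=8: arr=3 -> substrate=5 bound=3 product=6
t=9: arr=1 -> substrate=3 bound=3 product=9
t=10: arr=3 -> substrate=6 bound=3 product=9
t=11: arr=0 -> substrate=6 bound=3 product=9

Answer: 3 3 3 3 3 3 3 3 3 3 3 3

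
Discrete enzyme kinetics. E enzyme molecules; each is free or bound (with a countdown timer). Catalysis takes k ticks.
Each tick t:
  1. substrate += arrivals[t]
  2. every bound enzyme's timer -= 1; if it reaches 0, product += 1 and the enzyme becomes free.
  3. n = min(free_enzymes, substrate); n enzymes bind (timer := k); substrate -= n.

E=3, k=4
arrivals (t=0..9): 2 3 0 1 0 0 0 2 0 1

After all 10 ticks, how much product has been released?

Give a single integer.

Answer: 6

Derivation:
t=0: arr=2 -> substrate=0 bound=2 product=0
t=1: arr=3 -> substrate=2 bound=3 product=0
t=2: arr=0 -> substrate=2 bound=3 product=0
t=3: arr=1 -> substrate=3 bound=3 product=0
t=4: arr=0 -> substrate=1 bound=3 product=2
t=5: arr=0 -> substrate=0 bound=3 product=3
t=6: arr=0 -> substrate=0 bound=3 product=3
t=7: arr=2 -> substrate=2 bound=3 product=3
t=8: arr=0 -> substrate=0 bound=3 product=5
t=9: arr=1 -> substrate=0 bound=3 product=6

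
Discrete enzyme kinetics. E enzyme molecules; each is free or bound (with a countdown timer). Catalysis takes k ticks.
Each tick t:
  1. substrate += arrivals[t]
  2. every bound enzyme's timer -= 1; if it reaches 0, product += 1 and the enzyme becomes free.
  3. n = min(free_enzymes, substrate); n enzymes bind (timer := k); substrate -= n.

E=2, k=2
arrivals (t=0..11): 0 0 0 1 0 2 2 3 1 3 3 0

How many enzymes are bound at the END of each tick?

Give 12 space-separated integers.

t=0: arr=0 -> substrate=0 bound=0 product=0
t=1: arr=0 -> substrate=0 bound=0 product=0
t=2: arr=0 -> substrate=0 bound=0 product=0
t=3: arr=1 -> substrate=0 bound=1 product=0
t=4: arr=0 -> substrate=0 bound=1 product=0
t=5: arr=2 -> substrate=0 bound=2 product=1
t=6: arr=2 -> substrate=2 bound=2 product=1
t=7: arr=3 -> substrate=3 bound=2 product=3
t=8: arr=1 -> substrate=4 bound=2 product=3
t=9: arr=3 -> substrate=5 bound=2 product=5
t=10: arr=3 -> substrate=8 bound=2 product=5
t=11: arr=0 -> substrate=6 bound=2 product=7

Answer: 0 0 0 1 1 2 2 2 2 2 2 2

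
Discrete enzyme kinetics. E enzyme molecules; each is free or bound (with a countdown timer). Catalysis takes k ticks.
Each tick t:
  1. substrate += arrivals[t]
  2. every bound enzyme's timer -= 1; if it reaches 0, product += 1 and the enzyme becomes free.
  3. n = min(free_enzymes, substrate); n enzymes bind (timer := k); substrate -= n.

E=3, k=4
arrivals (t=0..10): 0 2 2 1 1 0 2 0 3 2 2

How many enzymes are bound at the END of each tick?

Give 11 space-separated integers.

Answer: 0 2 3 3 3 3 3 3 3 3 3

Derivation:
t=0: arr=0 -> substrate=0 bound=0 product=0
t=1: arr=2 -> substrate=0 bound=2 product=0
t=2: arr=2 -> substrate=1 bound=3 product=0
t=3: arr=1 -> substrate=2 bound=3 product=0
t=4: arr=1 -> substrate=3 bound=3 product=0
t=5: arr=0 -> substrate=1 bound=3 product=2
t=6: arr=2 -> substrate=2 bound=3 product=3
t=7: arr=0 -> substrate=2 bound=3 product=3
t=8: arr=3 -> substrate=5 bound=3 product=3
t=9: arr=2 -> substrate=5 bound=3 product=5
t=10: arr=2 -> substrate=6 bound=3 product=6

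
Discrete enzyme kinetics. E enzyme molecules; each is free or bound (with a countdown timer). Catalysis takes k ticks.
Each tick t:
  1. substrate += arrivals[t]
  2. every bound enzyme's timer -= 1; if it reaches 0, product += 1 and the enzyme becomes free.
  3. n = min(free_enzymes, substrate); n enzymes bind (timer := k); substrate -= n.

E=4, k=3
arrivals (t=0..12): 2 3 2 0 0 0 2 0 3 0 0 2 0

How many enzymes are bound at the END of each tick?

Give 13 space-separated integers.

Answer: 2 4 4 4 3 3 3 2 4 3 3 3 2

Derivation:
t=0: arr=2 -> substrate=0 bound=2 product=0
t=1: arr=3 -> substrate=1 bound=4 product=0
t=2: arr=2 -> substrate=3 bound=4 product=0
t=3: arr=0 -> substrate=1 bound=4 product=2
t=4: arr=0 -> substrate=0 bound=3 product=4
t=5: arr=0 -> substrate=0 bound=3 product=4
t=6: arr=2 -> substrate=0 bound=3 product=6
t=7: arr=0 -> substrate=0 bound=2 product=7
t=8: arr=3 -> substrate=1 bound=4 product=7
t=9: arr=0 -> substrate=0 bound=3 product=9
t=10: arr=0 -> substrate=0 bound=3 product=9
t=11: arr=2 -> substrate=0 bound=3 product=11
t=12: arr=0 -> substrate=0 bound=2 product=12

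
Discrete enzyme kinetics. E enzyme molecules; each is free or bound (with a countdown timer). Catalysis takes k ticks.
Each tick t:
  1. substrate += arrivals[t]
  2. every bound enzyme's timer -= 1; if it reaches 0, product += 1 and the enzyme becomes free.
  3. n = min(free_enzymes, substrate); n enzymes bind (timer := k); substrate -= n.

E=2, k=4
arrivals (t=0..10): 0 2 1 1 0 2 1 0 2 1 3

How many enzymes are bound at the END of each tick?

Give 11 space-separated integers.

t=0: arr=0 -> substrate=0 bound=0 product=0
t=1: arr=2 -> substrate=0 bound=2 product=0
t=2: arr=1 -> substrate=1 bound=2 product=0
t=3: arr=1 -> substrate=2 bound=2 product=0
t=4: arr=0 -> substrate=2 bound=2 product=0
t=5: arr=2 -> substrate=2 bound=2 product=2
t=6: arr=1 -> substrate=3 bound=2 product=2
t=7: arr=0 -> substrate=3 bound=2 product=2
t=8: arr=2 -> substrate=5 bound=2 product=2
t=9: arr=1 -> substrate=4 bound=2 product=4
t=10: arr=3 -> substrate=7 bound=2 product=4

Answer: 0 2 2 2 2 2 2 2 2 2 2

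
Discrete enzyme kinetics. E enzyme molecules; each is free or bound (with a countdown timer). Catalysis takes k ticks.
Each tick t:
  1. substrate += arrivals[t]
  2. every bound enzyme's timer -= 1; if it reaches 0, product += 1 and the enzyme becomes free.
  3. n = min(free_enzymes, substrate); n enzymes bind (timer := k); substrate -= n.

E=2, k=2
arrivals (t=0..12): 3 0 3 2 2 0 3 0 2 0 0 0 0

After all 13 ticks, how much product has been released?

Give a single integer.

Answer: 12

Derivation:
t=0: arr=3 -> substrate=1 bound=2 product=0
t=1: arr=0 -> substrate=1 bound=2 product=0
t=2: arr=3 -> substrate=2 bound=2 product=2
t=3: arr=2 -> substrate=4 bound=2 product=2
t=4: arr=2 -> substrate=4 bound=2 product=4
t=5: arr=0 -> substrate=4 bound=2 product=4
t=6: arr=3 -> substrate=5 bound=2 product=6
t=7: arr=0 -> substrate=5 bound=2 product=6
t=8: arr=2 -> substrate=5 bound=2 product=8
t=9: arr=0 -> substrate=5 bound=2 product=8
t=10: arr=0 -> substrate=3 bound=2 product=10
t=11: arr=0 -> substrate=3 bound=2 product=10
t=12: arr=0 -> substrate=1 bound=2 product=12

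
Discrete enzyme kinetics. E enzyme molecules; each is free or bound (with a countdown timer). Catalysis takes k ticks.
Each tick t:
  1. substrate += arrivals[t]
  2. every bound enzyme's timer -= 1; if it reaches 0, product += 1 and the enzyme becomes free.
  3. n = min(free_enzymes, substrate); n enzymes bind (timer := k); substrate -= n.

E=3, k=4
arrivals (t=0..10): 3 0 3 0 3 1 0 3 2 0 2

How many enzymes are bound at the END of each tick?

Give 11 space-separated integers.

t=0: arr=3 -> substrate=0 bound=3 product=0
t=1: arr=0 -> substrate=0 bound=3 product=0
t=2: arr=3 -> substrate=3 bound=3 product=0
t=3: arr=0 -> substrate=3 bound=3 product=0
t=4: arr=3 -> substrate=3 bound=3 product=3
t=5: arr=1 -> substrate=4 bound=3 product=3
t=6: arr=0 -> substrate=4 bound=3 product=3
t=7: arr=3 -> substrate=7 bound=3 product=3
t=8: arr=2 -> substrate=6 bound=3 product=6
t=9: arr=0 -> substrate=6 bound=3 product=6
t=10: arr=2 -> substrate=8 bound=3 product=6

Answer: 3 3 3 3 3 3 3 3 3 3 3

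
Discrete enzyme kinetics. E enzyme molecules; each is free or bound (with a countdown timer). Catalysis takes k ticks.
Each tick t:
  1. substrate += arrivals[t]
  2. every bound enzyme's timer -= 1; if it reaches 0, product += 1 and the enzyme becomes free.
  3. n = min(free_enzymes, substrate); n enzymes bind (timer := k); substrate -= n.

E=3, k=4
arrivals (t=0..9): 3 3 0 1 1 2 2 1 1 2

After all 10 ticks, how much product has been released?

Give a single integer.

Answer: 6

Derivation:
t=0: arr=3 -> substrate=0 bound=3 product=0
t=1: arr=3 -> substrate=3 bound=3 product=0
t=2: arr=0 -> substrate=3 bound=3 product=0
t=3: arr=1 -> substrate=4 bound=3 product=0
t=4: arr=1 -> substrate=2 bound=3 product=3
t=5: arr=2 -> substrate=4 bound=3 product=3
t=6: arr=2 -> substrate=6 bound=3 product=3
t=7: arr=1 -> substrate=7 bound=3 product=3
t=8: arr=1 -> substrate=5 bound=3 product=6
t=9: arr=2 -> substrate=7 bound=3 product=6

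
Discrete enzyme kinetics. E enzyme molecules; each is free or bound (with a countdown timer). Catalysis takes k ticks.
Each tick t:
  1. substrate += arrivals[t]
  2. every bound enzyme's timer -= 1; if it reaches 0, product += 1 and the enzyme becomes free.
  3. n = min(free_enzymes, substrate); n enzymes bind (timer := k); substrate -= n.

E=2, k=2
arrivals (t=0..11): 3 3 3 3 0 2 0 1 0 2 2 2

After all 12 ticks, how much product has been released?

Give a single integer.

Answer: 10

Derivation:
t=0: arr=3 -> substrate=1 bound=2 product=0
t=1: arr=3 -> substrate=4 bound=2 product=0
t=2: arr=3 -> substrate=5 bound=2 product=2
t=3: arr=3 -> substrate=8 bound=2 product=2
t=4: arr=0 -> substrate=6 bound=2 product=4
t=5: arr=2 -> substrate=8 bound=2 product=4
t=6: arr=0 -> substrate=6 bound=2 product=6
t=7: arr=1 -> substrate=7 bound=2 product=6
t=8: arr=0 -> substrate=5 bound=2 product=8
t=9: arr=2 -> substrate=7 bound=2 product=8
t=10: arr=2 -> substrate=7 bound=2 product=10
t=11: arr=2 -> substrate=9 bound=2 product=10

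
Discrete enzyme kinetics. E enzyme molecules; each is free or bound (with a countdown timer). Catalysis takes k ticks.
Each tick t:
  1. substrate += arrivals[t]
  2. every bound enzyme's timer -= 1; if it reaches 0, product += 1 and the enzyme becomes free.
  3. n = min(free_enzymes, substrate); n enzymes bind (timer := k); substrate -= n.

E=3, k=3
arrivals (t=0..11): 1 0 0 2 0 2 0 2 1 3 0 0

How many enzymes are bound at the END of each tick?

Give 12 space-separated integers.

Answer: 1 1 1 2 2 3 2 3 3 3 3 3

Derivation:
t=0: arr=1 -> substrate=0 bound=1 product=0
t=1: arr=0 -> substrate=0 bound=1 product=0
t=2: arr=0 -> substrate=0 bound=1 product=0
t=3: arr=2 -> substrate=0 bound=2 product=1
t=4: arr=0 -> substrate=0 bound=2 product=1
t=5: arr=2 -> substrate=1 bound=3 product=1
t=6: arr=0 -> substrate=0 bound=2 product=3
t=7: arr=2 -> substrate=1 bound=3 product=3
t=8: arr=1 -> substrate=1 bound=3 product=4
t=9: arr=3 -> substrate=3 bound=3 product=5
t=10: arr=0 -> substrate=2 bound=3 product=6
t=11: arr=0 -> substrate=1 bound=3 product=7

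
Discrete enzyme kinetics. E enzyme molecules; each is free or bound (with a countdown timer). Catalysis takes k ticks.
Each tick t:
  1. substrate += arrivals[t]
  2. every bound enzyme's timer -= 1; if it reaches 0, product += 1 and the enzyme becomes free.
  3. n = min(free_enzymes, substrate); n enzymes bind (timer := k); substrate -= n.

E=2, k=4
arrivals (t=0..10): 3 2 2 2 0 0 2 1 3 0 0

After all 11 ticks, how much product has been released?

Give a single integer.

t=0: arr=3 -> substrate=1 bound=2 product=0
t=1: arr=2 -> substrate=3 bound=2 product=0
t=2: arr=2 -> substrate=5 bound=2 product=0
t=3: arr=2 -> substrate=7 bound=2 product=0
t=4: arr=0 -> substrate=5 bound=2 product=2
t=5: arr=0 -> substrate=5 bound=2 product=2
t=6: arr=2 -> substrate=7 bound=2 product=2
t=7: arr=1 -> substrate=8 bound=2 product=2
t=8: arr=3 -> substrate=9 bound=2 product=4
t=9: arr=0 -> substrate=9 bound=2 product=4
t=10: arr=0 -> substrate=9 bound=2 product=4

Answer: 4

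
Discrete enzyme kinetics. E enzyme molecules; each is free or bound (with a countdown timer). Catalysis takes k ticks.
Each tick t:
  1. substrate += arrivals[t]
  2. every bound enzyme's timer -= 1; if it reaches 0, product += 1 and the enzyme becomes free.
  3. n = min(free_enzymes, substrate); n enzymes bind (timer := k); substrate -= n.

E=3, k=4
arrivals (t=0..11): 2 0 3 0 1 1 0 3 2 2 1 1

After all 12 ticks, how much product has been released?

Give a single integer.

Answer: 6

Derivation:
t=0: arr=2 -> substrate=0 bound=2 product=0
t=1: arr=0 -> substrate=0 bound=2 product=0
t=2: arr=3 -> substrate=2 bound=3 product=0
t=3: arr=0 -> substrate=2 bound=3 product=0
t=4: arr=1 -> substrate=1 bound=3 product=2
t=5: arr=1 -> substrate=2 bound=3 product=2
t=6: arr=0 -> substrate=1 bound=3 product=3
t=7: arr=3 -> substrate=4 bound=3 product=3
t=8: arr=2 -> substrate=4 bound=3 product=5
t=9: arr=2 -> substrate=6 bound=3 product=5
t=10: arr=1 -> substrate=6 bound=3 product=6
t=11: arr=1 -> substrate=7 bound=3 product=6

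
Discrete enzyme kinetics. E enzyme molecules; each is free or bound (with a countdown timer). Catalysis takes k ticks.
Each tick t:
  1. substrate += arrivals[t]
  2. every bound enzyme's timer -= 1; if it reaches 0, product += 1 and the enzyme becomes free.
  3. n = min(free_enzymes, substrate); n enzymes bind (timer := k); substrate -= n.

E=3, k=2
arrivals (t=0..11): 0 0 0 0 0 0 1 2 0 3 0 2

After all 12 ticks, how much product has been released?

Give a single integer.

Answer: 6

Derivation:
t=0: arr=0 -> substrate=0 bound=0 product=0
t=1: arr=0 -> substrate=0 bound=0 product=0
t=2: arr=0 -> substrate=0 bound=0 product=0
t=3: arr=0 -> substrate=0 bound=0 product=0
t=4: arr=0 -> substrate=0 bound=0 product=0
t=5: arr=0 -> substrate=0 bound=0 product=0
t=6: arr=1 -> substrate=0 bound=1 product=0
t=7: arr=2 -> substrate=0 bound=3 product=0
t=8: arr=0 -> substrate=0 bound=2 product=1
t=9: arr=3 -> substrate=0 bound=3 product=3
t=10: arr=0 -> substrate=0 bound=3 product=3
t=11: arr=2 -> substrate=0 bound=2 product=6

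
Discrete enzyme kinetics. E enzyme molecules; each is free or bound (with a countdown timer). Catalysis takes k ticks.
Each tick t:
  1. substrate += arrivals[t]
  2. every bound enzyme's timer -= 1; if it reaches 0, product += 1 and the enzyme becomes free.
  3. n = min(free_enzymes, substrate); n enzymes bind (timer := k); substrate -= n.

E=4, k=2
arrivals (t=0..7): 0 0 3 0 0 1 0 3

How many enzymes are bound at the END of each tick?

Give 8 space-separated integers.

Answer: 0 0 3 3 0 1 1 3

Derivation:
t=0: arr=0 -> substrate=0 bound=0 product=0
t=1: arr=0 -> substrate=0 bound=0 product=0
t=2: arr=3 -> substrate=0 bound=3 product=0
t=3: arr=0 -> substrate=0 bound=3 product=0
t=4: arr=0 -> substrate=0 bound=0 product=3
t=5: arr=1 -> substrate=0 bound=1 product=3
t=6: arr=0 -> substrate=0 bound=1 product=3
t=7: arr=3 -> substrate=0 bound=3 product=4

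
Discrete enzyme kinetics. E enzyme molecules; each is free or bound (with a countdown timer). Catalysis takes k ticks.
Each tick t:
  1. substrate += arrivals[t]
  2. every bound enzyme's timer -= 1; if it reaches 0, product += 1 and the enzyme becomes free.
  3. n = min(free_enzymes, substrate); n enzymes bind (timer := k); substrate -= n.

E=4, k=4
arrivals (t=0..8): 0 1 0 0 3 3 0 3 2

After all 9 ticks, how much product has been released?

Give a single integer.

Answer: 4

Derivation:
t=0: arr=0 -> substrate=0 bound=0 product=0
t=1: arr=1 -> substrate=0 bound=1 product=0
t=2: arr=0 -> substrate=0 bound=1 product=0
t=3: arr=0 -> substrate=0 bound=1 product=0
t=4: arr=3 -> substrate=0 bound=4 product=0
t=5: arr=3 -> substrate=2 bound=4 product=1
t=6: arr=0 -> substrate=2 bound=4 product=1
t=7: arr=3 -> substrate=5 bound=4 product=1
t=8: arr=2 -> substrate=4 bound=4 product=4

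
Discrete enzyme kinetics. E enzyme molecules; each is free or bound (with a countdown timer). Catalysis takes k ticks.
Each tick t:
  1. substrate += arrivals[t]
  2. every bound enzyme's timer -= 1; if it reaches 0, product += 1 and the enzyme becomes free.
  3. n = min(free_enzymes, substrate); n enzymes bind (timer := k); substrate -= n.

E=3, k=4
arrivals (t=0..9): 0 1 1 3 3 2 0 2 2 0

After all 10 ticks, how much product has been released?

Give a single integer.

Answer: 4

Derivation:
t=0: arr=0 -> substrate=0 bound=0 product=0
t=1: arr=1 -> substrate=0 bound=1 product=0
t=2: arr=1 -> substrate=0 bound=2 product=0
t=3: arr=3 -> substrate=2 bound=3 product=0
t=4: arr=3 -> substrate=5 bound=3 product=0
t=5: arr=2 -> substrate=6 bound=3 product=1
t=6: arr=0 -> substrate=5 bound=3 product=2
t=7: arr=2 -> substrate=6 bound=3 product=3
t=8: arr=2 -> substrate=8 bound=3 product=3
t=9: arr=0 -> substrate=7 bound=3 product=4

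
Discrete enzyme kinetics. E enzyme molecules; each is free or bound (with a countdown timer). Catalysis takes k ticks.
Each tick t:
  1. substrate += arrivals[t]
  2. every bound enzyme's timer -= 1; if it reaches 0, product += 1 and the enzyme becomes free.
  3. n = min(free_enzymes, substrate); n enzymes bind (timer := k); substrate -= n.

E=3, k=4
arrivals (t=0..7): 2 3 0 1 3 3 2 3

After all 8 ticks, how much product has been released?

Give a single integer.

Answer: 3

Derivation:
t=0: arr=2 -> substrate=0 bound=2 product=0
t=1: arr=3 -> substrate=2 bound=3 product=0
t=2: arr=0 -> substrate=2 bound=3 product=0
t=3: arr=1 -> substrate=3 bound=3 product=0
t=4: arr=3 -> substrate=4 bound=3 product=2
t=5: arr=3 -> substrate=6 bound=3 product=3
t=6: arr=2 -> substrate=8 bound=3 product=3
t=7: arr=3 -> substrate=11 bound=3 product=3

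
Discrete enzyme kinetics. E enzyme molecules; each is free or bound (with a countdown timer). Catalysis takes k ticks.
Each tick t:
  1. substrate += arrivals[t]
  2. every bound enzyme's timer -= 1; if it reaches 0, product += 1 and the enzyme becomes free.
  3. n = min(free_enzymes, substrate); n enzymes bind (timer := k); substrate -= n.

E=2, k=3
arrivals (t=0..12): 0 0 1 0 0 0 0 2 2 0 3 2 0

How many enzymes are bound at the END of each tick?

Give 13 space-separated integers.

t=0: arr=0 -> substrate=0 bound=0 product=0
t=1: arr=0 -> substrate=0 bound=0 product=0
t=2: arr=1 -> substrate=0 bound=1 product=0
t=3: arr=0 -> substrate=0 bound=1 product=0
t=4: arr=0 -> substrate=0 bound=1 product=0
t=5: arr=0 -> substrate=0 bound=0 product=1
t=6: arr=0 -> substrate=0 bound=0 product=1
t=7: arr=2 -> substrate=0 bound=2 product=1
t=8: arr=2 -> substrate=2 bound=2 product=1
t=9: arr=0 -> substrate=2 bound=2 product=1
t=10: arr=3 -> substrate=3 bound=2 product=3
t=11: arr=2 -> substrate=5 bound=2 product=3
t=12: arr=0 -> substrate=5 bound=2 product=3

Answer: 0 0 1 1 1 0 0 2 2 2 2 2 2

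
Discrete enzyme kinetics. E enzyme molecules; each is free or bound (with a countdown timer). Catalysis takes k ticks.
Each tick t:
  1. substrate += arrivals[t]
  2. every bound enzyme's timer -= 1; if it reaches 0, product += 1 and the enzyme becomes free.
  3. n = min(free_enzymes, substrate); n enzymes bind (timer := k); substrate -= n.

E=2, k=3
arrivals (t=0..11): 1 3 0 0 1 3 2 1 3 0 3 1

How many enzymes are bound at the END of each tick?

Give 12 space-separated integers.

t=0: arr=1 -> substrate=0 bound=1 product=0
t=1: arr=3 -> substrate=2 bound=2 product=0
t=2: arr=0 -> substrate=2 bound=2 product=0
t=3: arr=0 -> substrate=1 bound=2 product=1
t=4: arr=1 -> substrate=1 bound=2 product=2
t=5: arr=3 -> substrate=4 bound=2 product=2
t=6: arr=2 -> substrate=5 bound=2 product=3
t=7: arr=1 -> substrate=5 bound=2 product=4
t=8: arr=3 -> substrate=8 bound=2 product=4
t=9: arr=0 -> substrate=7 bound=2 product=5
t=10: arr=3 -> substrate=9 bound=2 product=6
t=11: arr=1 -> substrate=10 bound=2 product=6

Answer: 1 2 2 2 2 2 2 2 2 2 2 2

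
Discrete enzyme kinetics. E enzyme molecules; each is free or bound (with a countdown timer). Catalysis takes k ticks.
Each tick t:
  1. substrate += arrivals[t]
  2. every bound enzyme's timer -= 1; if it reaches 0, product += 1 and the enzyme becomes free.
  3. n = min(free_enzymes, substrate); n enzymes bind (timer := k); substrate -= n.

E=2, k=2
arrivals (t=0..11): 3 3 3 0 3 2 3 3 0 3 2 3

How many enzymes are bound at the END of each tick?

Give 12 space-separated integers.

t=0: arr=3 -> substrate=1 bound=2 product=0
t=1: arr=3 -> substrate=4 bound=2 product=0
t=2: arr=3 -> substrate=5 bound=2 product=2
t=3: arr=0 -> substrate=5 bound=2 product=2
t=4: arr=3 -> substrate=6 bound=2 product=4
t=5: arr=2 -> substrate=8 bound=2 product=4
t=6: arr=3 -> substrate=9 bound=2 product=6
t=7: arr=3 -> substrate=12 bound=2 product=6
t=8: arr=0 -> substrate=10 bound=2 product=8
t=9: arr=3 -> substrate=13 bound=2 product=8
t=10: arr=2 -> substrate=13 bound=2 product=10
t=11: arr=3 -> substrate=16 bound=2 product=10

Answer: 2 2 2 2 2 2 2 2 2 2 2 2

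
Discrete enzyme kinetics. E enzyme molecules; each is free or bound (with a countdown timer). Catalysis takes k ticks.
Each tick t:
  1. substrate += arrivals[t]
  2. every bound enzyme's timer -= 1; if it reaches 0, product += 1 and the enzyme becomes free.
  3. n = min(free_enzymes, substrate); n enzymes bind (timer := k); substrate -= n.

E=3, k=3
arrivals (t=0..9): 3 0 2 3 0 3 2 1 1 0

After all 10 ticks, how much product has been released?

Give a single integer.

t=0: arr=3 -> substrate=0 bound=3 product=0
t=1: arr=0 -> substrate=0 bound=3 product=0
t=2: arr=2 -> substrate=2 bound=3 product=0
t=3: arr=3 -> substrate=2 bound=3 product=3
t=4: arr=0 -> substrate=2 bound=3 product=3
t=5: arr=3 -> substrate=5 bound=3 product=3
t=6: arr=2 -> substrate=4 bound=3 product=6
t=7: arr=1 -> substrate=5 bound=3 product=6
t=8: arr=1 -> substrate=6 bound=3 product=6
t=9: arr=0 -> substrate=3 bound=3 product=9

Answer: 9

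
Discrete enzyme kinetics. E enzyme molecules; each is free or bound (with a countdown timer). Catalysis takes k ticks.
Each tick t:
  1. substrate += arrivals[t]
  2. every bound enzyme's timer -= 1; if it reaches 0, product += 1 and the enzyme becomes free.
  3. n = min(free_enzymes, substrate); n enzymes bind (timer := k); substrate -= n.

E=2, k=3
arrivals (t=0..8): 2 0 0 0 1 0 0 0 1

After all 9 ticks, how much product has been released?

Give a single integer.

t=0: arr=2 -> substrate=0 bound=2 product=0
t=1: arr=0 -> substrate=0 bound=2 product=0
t=2: arr=0 -> substrate=0 bound=2 product=0
t=3: arr=0 -> substrate=0 bound=0 product=2
t=4: arr=1 -> substrate=0 bound=1 product=2
t=5: arr=0 -> substrate=0 bound=1 product=2
t=6: arr=0 -> substrate=0 bound=1 product=2
t=7: arr=0 -> substrate=0 bound=0 product=3
t=8: arr=1 -> substrate=0 bound=1 product=3

Answer: 3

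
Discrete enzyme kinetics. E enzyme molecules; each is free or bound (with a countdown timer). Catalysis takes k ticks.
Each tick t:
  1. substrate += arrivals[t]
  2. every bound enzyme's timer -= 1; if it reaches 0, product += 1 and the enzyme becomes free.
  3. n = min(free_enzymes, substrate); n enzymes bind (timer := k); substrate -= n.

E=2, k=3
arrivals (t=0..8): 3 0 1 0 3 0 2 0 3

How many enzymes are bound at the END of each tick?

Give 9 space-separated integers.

Answer: 2 2 2 2 2 2 2 2 2

Derivation:
t=0: arr=3 -> substrate=1 bound=2 product=0
t=1: arr=0 -> substrate=1 bound=2 product=0
t=2: arr=1 -> substrate=2 bound=2 product=0
t=3: arr=0 -> substrate=0 bound=2 product=2
t=4: arr=3 -> substrate=3 bound=2 product=2
t=5: arr=0 -> substrate=3 bound=2 product=2
t=6: arr=2 -> substrate=3 bound=2 product=4
t=7: arr=0 -> substrate=3 bound=2 product=4
t=8: arr=3 -> substrate=6 bound=2 product=4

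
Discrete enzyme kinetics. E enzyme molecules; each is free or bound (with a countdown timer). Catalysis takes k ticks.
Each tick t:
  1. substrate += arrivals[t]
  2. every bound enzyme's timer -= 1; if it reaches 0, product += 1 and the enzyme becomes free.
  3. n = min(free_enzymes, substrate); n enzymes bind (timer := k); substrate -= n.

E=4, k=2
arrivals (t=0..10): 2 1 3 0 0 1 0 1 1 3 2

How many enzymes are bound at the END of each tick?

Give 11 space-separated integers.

Answer: 2 3 4 3 0 1 1 1 2 4 4

Derivation:
t=0: arr=2 -> substrate=0 bound=2 product=0
t=1: arr=1 -> substrate=0 bound=3 product=0
t=2: arr=3 -> substrate=0 bound=4 product=2
t=3: arr=0 -> substrate=0 bound=3 product=3
t=4: arr=0 -> substrate=0 bound=0 product=6
t=5: arr=1 -> substrate=0 bound=1 product=6
t=6: arr=0 -> substrate=0 bound=1 product=6
t=7: arr=1 -> substrate=0 bound=1 product=7
t=8: arr=1 -> substrate=0 bound=2 product=7
t=9: arr=3 -> substrate=0 bound=4 product=8
t=10: arr=2 -> substrate=1 bound=4 product=9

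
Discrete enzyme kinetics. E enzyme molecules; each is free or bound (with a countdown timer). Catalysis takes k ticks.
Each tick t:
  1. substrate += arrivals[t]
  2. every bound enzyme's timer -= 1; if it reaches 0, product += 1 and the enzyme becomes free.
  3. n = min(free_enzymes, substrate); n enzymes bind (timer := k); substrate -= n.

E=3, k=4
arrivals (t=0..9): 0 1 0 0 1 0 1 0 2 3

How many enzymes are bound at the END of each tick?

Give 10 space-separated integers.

Answer: 0 1 1 1 2 1 2 2 3 3

Derivation:
t=0: arr=0 -> substrate=0 bound=0 product=0
t=1: arr=1 -> substrate=0 bound=1 product=0
t=2: arr=0 -> substrate=0 bound=1 product=0
t=3: arr=0 -> substrate=0 bound=1 product=0
t=4: arr=1 -> substrate=0 bound=2 product=0
t=5: arr=0 -> substrate=0 bound=1 product=1
t=6: arr=1 -> substrate=0 bound=2 product=1
t=7: arr=0 -> substrate=0 bound=2 product=1
t=8: arr=2 -> substrate=0 bound=3 product=2
t=9: arr=3 -> substrate=3 bound=3 product=2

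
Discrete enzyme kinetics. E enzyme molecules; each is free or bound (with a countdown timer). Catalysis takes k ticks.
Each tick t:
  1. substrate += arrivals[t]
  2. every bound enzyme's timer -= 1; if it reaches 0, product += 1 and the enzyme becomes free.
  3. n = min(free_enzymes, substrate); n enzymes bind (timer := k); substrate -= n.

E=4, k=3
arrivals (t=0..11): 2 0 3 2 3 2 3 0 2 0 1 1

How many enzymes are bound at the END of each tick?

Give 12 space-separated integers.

t=0: arr=2 -> substrate=0 bound=2 product=0
t=1: arr=0 -> substrate=0 bound=2 product=0
t=2: arr=3 -> substrate=1 bound=4 product=0
t=3: arr=2 -> substrate=1 bound=4 product=2
t=4: arr=3 -> substrate=4 bound=4 product=2
t=5: arr=2 -> substrate=4 bound=4 product=4
t=6: arr=3 -> substrate=5 bound=4 product=6
t=7: arr=0 -> substrate=5 bound=4 product=6
t=8: arr=2 -> substrate=5 bound=4 product=8
t=9: arr=0 -> substrate=3 bound=4 product=10
t=10: arr=1 -> substrate=4 bound=4 product=10
t=11: arr=1 -> substrate=3 bound=4 product=12

Answer: 2 2 4 4 4 4 4 4 4 4 4 4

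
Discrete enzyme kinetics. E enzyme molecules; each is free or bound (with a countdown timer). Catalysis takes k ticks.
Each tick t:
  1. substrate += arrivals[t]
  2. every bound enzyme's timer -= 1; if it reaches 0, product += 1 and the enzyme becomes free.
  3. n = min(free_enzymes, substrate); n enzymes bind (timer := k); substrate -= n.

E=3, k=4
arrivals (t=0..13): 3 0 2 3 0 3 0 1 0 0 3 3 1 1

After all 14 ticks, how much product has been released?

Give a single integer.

Answer: 9

Derivation:
t=0: arr=3 -> substrate=0 bound=3 product=0
t=1: arr=0 -> substrate=0 bound=3 product=0
t=2: arr=2 -> substrate=2 bound=3 product=0
t=3: arr=3 -> substrate=5 bound=3 product=0
t=4: arr=0 -> substrate=2 bound=3 product=3
t=5: arr=3 -> substrate=5 bound=3 product=3
t=6: arr=0 -> substrate=5 bound=3 product=3
t=7: arr=1 -> substrate=6 bound=3 product=3
t=8: arr=0 -> substrate=3 bound=3 product=6
t=9: arr=0 -> substrate=3 bound=3 product=6
t=10: arr=3 -> substrate=6 bound=3 product=6
t=11: arr=3 -> substrate=9 bound=3 product=6
t=12: arr=1 -> substrate=7 bound=3 product=9
t=13: arr=1 -> substrate=8 bound=3 product=9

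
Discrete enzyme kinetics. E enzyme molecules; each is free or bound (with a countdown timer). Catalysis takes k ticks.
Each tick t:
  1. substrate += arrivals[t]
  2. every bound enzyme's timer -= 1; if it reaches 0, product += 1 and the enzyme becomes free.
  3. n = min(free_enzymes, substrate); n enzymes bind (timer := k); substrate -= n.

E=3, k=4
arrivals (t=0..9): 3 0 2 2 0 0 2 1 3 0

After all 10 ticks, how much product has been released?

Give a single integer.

t=0: arr=3 -> substrate=0 bound=3 product=0
t=1: arr=0 -> substrate=0 bound=3 product=0
t=2: arr=2 -> substrate=2 bound=3 product=0
t=3: arr=2 -> substrate=4 bound=3 product=0
t=4: arr=0 -> substrate=1 bound=3 product=3
t=5: arr=0 -> substrate=1 bound=3 product=3
t=6: arr=2 -> substrate=3 bound=3 product=3
t=7: arr=1 -> substrate=4 bound=3 product=3
t=8: arr=3 -> substrate=4 bound=3 product=6
t=9: arr=0 -> substrate=4 bound=3 product=6

Answer: 6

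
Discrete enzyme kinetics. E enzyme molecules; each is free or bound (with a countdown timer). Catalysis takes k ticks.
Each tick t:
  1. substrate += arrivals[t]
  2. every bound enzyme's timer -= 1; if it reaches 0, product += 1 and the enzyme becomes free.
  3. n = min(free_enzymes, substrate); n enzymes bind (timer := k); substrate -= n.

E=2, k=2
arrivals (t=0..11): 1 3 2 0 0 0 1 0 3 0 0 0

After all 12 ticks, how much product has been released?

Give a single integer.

Answer: 9

Derivation:
t=0: arr=1 -> substrate=0 bound=1 product=0
t=1: arr=3 -> substrate=2 bound=2 product=0
t=2: arr=2 -> substrate=3 bound=2 product=1
t=3: arr=0 -> substrate=2 bound=2 product=2
t=4: arr=0 -> substrate=1 bound=2 product=3
t=5: arr=0 -> substrate=0 bound=2 product=4
t=6: arr=1 -> substrate=0 bound=2 product=5
t=7: arr=0 -> substrate=0 bound=1 product=6
t=8: arr=3 -> substrate=1 bound=2 product=7
t=9: arr=0 -> substrate=1 bound=2 product=7
t=10: arr=0 -> substrate=0 bound=1 product=9
t=11: arr=0 -> substrate=0 bound=1 product=9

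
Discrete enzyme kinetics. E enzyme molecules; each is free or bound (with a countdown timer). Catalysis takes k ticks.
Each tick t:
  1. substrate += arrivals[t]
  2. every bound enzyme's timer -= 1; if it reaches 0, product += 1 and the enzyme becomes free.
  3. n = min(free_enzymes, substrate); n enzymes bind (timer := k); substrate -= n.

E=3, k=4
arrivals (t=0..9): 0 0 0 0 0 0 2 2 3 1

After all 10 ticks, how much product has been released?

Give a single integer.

Answer: 0

Derivation:
t=0: arr=0 -> substrate=0 bound=0 product=0
t=1: arr=0 -> substrate=0 bound=0 product=0
t=2: arr=0 -> substrate=0 bound=0 product=0
t=3: arr=0 -> substrate=0 bound=0 product=0
t=4: arr=0 -> substrate=0 bound=0 product=0
t=5: arr=0 -> substrate=0 bound=0 product=0
t=6: arr=2 -> substrate=0 bound=2 product=0
t=7: arr=2 -> substrate=1 bound=3 product=0
t=8: arr=3 -> substrate=4 bound=3 product=0
t=9: arr=1 -> substrate=5 bound=3 product=0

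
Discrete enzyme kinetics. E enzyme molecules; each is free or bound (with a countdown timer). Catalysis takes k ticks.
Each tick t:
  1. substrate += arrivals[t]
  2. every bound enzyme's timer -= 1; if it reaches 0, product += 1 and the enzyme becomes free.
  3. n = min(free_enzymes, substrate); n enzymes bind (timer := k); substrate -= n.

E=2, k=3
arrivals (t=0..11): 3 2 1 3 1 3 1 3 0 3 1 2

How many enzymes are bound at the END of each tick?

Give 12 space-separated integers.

Answer: 2 2 2 2 2 2 2 2 2 2 2 2

Derivation:
t=0: arr=3 -> substrate=1 bound=2 product=0
t=1: arr=2 -> substrate=3 bound=2 product=0
t=2: arr=1 -> substrate=4 bound=2 product=0
t=3: arr=3 -> substrate=5 bound=2 product=2
t=4: arr=1 -> substrate=6 bound=2 product=2
t=5: arr=3 -> substrate=9 bound=2 product=2
t=6: arr=1 -> substrate=8 bound=2 product=4
t=7: arr=3 -> substrate=11 bound=2 product=4
t=8: arr=0 -> substrate=11 bound=2 product=4
t=9: arr=3 -> substrate=12 bound=2 product=6
t=10: arr=1 -> substrate=13 bound=2 product=6
t=11: arr=2 -> substrate=15 bound=2 product=6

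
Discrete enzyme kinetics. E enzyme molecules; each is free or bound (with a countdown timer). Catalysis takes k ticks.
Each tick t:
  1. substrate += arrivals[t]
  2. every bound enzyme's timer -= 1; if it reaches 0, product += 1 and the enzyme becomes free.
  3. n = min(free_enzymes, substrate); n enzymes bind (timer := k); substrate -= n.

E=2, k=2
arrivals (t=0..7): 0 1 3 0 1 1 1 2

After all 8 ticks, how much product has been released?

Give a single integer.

Answer: 5

Derivation:
t=0: arr=0 -> substrate=0 bound=0 product=0
t=1: arr=1 -> substrate=0 bound=1 product=0
t=2: arr=3 -> substrate=2 bound=2 product=0
t=3: arr=0 -> substrate=1 bound=2 product=1
t=4: arr=1 -> substrate=1 bound=2 product=2
t=5: arr=1 -> substrate=1 bound=2 product=3
t=6: arr=1 -> substrate=1 bound=2 product=4
t=7: arr=2 -> substrate=2 bound=2 product=5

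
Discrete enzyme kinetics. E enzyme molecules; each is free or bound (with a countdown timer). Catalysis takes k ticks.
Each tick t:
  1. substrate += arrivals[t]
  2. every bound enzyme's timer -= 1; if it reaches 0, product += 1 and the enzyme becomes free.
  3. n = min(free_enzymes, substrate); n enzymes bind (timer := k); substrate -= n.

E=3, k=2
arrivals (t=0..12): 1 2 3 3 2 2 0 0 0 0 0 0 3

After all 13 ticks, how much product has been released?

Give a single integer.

t=0: arr=1 -> substrate=0 bound=1 product=0
t=1: arr=2 -> substrate=0 bound=3 product=0
t=2: arr=3 -> substrate=2 bound=3 product=1
t=3: arr=3 -> substrate=3 bound=3 product=3
t=4: arr=2 -> substrate=4 bound=3 product=4
t=5: arr=2 -> substrate=4 bound=3 product=6
t=6: arr=0 -> substrate=3 bound=3 product=7
t=7: arr=0 -> substrate=1 bound=3 product=9
t=8: arr=0 -> substrate=0 bound=3 product=10
t=9: arr=0 -> substrate=0 bound=1 product=12
t=10: arr=0 -> substrate=0 bound=0 product=13
t=11: arr=0 -> substrate=0 bound=0 product=13
t=12: arr=3 -> substrate=0 bound=3 product=13

Answer: 13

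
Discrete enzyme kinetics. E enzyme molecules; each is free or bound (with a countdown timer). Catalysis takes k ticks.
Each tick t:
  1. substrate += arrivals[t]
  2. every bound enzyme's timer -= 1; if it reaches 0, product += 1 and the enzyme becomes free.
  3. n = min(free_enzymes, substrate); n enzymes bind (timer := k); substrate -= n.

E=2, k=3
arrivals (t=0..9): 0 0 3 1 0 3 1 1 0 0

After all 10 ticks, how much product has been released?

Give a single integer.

t=0: arr=0 -> substrate=0 bound=0 product=0
t=1: arr=0 -> substrate=0 bound=0 product=0
t=2: arr=3 -> substrate=1 bound=2 product=0
t=3: arr=1 -> substrate=2 bound=2 product=0
t=4: arr=0 -> substrate=2 bound=2 product=0
t=5: arr=3 -> substrate=3 bound=2 product=2
t=6: arr=1 -> substrate=4 bound=2 product=2
t=7: arr=1 -> substrate=5 bound=2 product=2
t=8: arr=0 -> substrate=3 bound=2 product=4
t=9: arr=0 -> substrate=3 bound=2 product=4

Answer: 4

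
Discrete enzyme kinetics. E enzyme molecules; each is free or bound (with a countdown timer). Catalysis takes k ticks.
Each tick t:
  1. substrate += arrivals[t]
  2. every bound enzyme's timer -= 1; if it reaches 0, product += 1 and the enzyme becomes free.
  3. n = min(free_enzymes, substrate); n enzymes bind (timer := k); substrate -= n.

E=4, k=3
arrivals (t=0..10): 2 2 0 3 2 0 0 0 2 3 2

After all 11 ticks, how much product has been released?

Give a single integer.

t=0: arr=2 -> substrate=0 bound=2 product=0
t=1: arr=2 -> substrate=0 bound=4 product=0
t=2: arr=0 -> substrate=0 bound=4 product=0
t=3: arr=3 -> substrate=1 bound=4 product=2
t=4: arr=2 -> substrate=1 bound=4 product=4
t=5: arr=0 -> substrate=1 bound=4 product=4
t=6: arr=0 -> substrate=0 bound=3 product=6
t=7: arr=0 -> substrate=0 bound=1 product=8
t=8: arr=2 -> substrate=0 bound=3 product=8
t=9: arr=3 -> substrate=1 bound=4 product=9
t=10: arr=2 -> substrate=3 bound=4 product=9

Answer: 9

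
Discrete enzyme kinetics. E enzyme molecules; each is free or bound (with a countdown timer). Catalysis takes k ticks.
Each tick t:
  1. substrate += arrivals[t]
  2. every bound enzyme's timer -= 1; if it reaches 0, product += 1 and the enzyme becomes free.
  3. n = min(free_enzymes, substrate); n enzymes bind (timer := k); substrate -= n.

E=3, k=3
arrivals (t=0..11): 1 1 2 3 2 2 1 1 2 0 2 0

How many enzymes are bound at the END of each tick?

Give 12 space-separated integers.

t=0: arr=1 -> substrate=0 bound=1 product=0
t=1: arr=1 -> substrate=0 bound=2 product=0
t=2: arr=2 -> substrate=1 bound=3 product=0
t=3: arr=3 -> substrate=3 bound=3 product=1
t=4: arr=2 -> substrate=4 bound=3 product=2
t=5: arr=2 -> substrate=5 bound=3 product=3
t=6: arr=1 -> substrate=5 bound=3 product=4
t=7: arr=1 -> substrate=5 bound=3 product=5
t=8: arr=2 -> substrate=6 bound=3 product=6
t=9: arr=0 -> substrate=5 bound=3 product=7
t=10: arr=2 -> substrate=6 bound=3 product=8
t=11: arr=0 -> substrate=5 bound=3 product=9

Answer: 1 2 3 3 3 3 3 3 3 3 3 3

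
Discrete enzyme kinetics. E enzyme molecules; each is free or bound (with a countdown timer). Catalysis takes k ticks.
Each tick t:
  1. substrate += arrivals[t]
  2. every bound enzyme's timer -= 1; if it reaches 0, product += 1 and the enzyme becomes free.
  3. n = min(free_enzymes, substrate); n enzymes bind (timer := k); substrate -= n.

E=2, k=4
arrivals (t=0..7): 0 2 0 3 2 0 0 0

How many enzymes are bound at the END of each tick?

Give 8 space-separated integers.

Answer: 0 2 2 2 2 2 2 2

Derivation:
t=0: arr=0 -> substrate=0 bound=0 product=0
t=1: arr=2 -> substrate=0 bound=2 product=0
t=2: arr=0 -> substrate=0 bound=2 product=0
t=3: arr=3 -> substrate=3 bound=2 product=0
t=4: arr=2 -> substrate=5 bound=2 product=0
t=5: arr=0 -> substrate=3 bound=2 product=2
t=6: arr=0 -> substrate=3 bound=2 product=2
t=7: arr=0 -> substrate=3 bound=2 product=2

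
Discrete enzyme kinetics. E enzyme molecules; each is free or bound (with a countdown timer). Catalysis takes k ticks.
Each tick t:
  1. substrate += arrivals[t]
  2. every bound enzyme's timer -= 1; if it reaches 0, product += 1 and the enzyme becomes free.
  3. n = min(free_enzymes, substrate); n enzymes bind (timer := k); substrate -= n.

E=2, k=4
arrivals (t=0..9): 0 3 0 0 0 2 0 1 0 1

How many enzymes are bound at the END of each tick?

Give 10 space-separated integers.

Answer: 0 2 2 2 2 2 2 2 2 2

Derivation:
t=0: arr=0 -> substrate=0 bound=0 product=0
t=1: arr=3 -> substrate=1 bound=2 product=0
t=2: arr=0 -> substrate=1 bound=2 product=0
t=3: arr=0 -> substrate=1 bound=2 product=0
t=4: arr=0 -> substrate=1 bound=2 product=0
t=5: arr=2 -> substrate=1 bound=2 product=2
t=6: arr=0 -> substrate=1 bound=2 product=2
t=7: arr=1 -> substrate=2 bound=2 product=2
t=8: arr=0 -> substrate=2 bound=2 product=2
t=9: arr=1 -> substrate=1 bound=2 product=4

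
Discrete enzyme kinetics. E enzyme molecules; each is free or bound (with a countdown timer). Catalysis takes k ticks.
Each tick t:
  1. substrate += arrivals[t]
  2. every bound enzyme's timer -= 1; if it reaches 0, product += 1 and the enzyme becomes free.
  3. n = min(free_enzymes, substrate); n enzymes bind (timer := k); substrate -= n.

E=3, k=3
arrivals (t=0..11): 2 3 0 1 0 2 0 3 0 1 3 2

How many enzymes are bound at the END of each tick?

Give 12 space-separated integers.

Answer: 2 3 3 3 3 3 3 3 3 3 3 3

Derivation:
t=0: arr=2 -> substrate=0 bound=2 product=0
t=1: arr=3 -> substrate=2 bound=3 product=0
t=2: arr=0 -> substrate=2 bound=3 product=0
t=3: arr=1 -> substrate=1 bound=3 product=2
t=4: arr=0 -> substrate=0 bound=3 product=3
t=5: arr=2 -> substrate=2 bound=3 product=3
t=6: arr=0 -> substrate=0 bound=3 product=5
t=7: arr=3 -> substrate=2 bound=3 product=6
t=8: arr=0 -> substrate=2 bound=3 product=6
t=9: arr=1 -> substrate=1 bound=3 product=8
t=10: arr=3 -> substrate=3 bound=3 product=9
t=11: arr=2 -> substrate=5 bound=3 product=9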